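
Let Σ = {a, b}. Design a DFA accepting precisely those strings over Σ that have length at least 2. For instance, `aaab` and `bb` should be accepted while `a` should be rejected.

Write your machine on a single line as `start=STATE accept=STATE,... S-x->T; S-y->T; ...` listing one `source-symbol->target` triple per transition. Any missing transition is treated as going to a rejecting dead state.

Count input length up to 3: every symbol moves from s0 toward s3, which means 'more than 2' and absorbs. Accept from {s2, s3}.
With 4 states:
        a   b  
>  s0   s1  s1 
   s1   s2  s2 
 * s2   s3  s3 
 * s3   s3  s3 
(> = start, * = accepting)

start=s0; accept=s2,s3; s0-a->s1; s0-b->s1; s1-a->s2; s1-b->s2; s2-a->s3; s2-b->s3; s3-a->s3; s3-b->s3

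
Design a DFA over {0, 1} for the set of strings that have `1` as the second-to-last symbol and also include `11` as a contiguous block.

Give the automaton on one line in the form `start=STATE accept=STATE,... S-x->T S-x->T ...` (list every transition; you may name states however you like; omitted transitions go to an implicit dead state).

Build one automaton per condition and run them in lockstep. The first has 7 states tracking the last 2 symbols read; the second has 3 states tracking whether and how much of `11` has been seen. A product state is a pair (one from each), accepting exactly when both do.
A 10-state machine:
       0  1 
>  A   B  C 
   B   D  E 
   C   F  G 
   D   D  E 
   E   F  G 
   F   D  E 
 * G   H  G 
 * H   I  J 
   I   I  J 
   J   H  G 
(> = start, * = accepting)

start=A accept=G,H A-0->B A-1->C B-0->D B-1->E C-0->F C-1->G D-0->D D-1->E E-0->F E-1->G F-0->D F-1->E G-0->H G-1->G H-0->I H-1->J I-0->I I-1->J J-0->H J-1->G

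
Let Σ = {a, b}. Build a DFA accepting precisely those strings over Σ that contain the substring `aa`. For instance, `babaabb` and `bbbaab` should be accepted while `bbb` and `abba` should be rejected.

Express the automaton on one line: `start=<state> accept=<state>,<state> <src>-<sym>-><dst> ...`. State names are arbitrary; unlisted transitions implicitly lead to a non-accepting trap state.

Track how much of `aa` has been matched so far: state q0 is no progress, q2 is the absorbing accept state reached once `aa` has occurred. Intermediate states record partial matches; on a mismatch, fall back to the longest reusable overlap.
        a   b  
>  q0   q1  q0 
   q1   q2  q0 
 * q2   q2  q2 
(> = start, * = accepting)

start=q0 accept=q2 q0-a->q1 q0-b->q0 q1-a->q2 q1-b->q0 q2-a->q2 q2-b->q2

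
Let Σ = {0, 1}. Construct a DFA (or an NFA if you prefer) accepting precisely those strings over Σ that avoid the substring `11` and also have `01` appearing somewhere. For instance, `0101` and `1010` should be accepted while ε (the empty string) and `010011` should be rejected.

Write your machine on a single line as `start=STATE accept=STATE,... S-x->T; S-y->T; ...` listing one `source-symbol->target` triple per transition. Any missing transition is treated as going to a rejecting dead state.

start=q0; accept=q3,q5; q0-0->q1; q0-1->q2; q1-0->q1; q1-1->q3; q2-0->q1; q2-1->q4; q3-0->q5; q3-1->q4; q4-0->q4; q4-1->q4; q5-0->q5; q5-1->q3

Build one automaton per condition and run them in lockstep. One (3 states) tracks partial matches of the forbidden pattern `11`; the other (3 states) tracks whether and how much of `01` has been seen. Each combined state is a pair, one component from each; accept when both components accept. After merging equivalent states the machine shrinks.
With 6 states:
        0   1  
>  q0   q1  q2 
   q1   q1  q3 
   q2   q1  q4 
 * q3   q5  q4 
   q4   q4  q4 
 * q5   q5  q3 
(> = start, * = accepting)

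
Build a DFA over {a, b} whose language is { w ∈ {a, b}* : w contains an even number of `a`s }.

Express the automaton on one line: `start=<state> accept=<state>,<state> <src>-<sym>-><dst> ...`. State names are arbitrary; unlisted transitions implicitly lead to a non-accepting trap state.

Keep the running count of `a`s modulo 2: each `a` advances along the cycle q0 → q1 → q0 while other symbols loop. Accept at q0.
        a   b  
>* q0   q1  q0 
   q1   q0  q1 
(> = start, * = accepting)

start=q0 accept=q0 q0-a->q1 q0-b->q0 q1-a->q0 q1-b->q1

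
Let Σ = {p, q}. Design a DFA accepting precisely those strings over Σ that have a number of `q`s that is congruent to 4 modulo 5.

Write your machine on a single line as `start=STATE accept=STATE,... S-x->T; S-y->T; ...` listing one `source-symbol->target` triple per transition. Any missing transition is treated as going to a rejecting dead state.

The only thing that matters is how many `q`s have appeared, reduced mod 5. Use one state per residue: A for 0, …, E for 4. Reading `q` moves to the next residue; anything else stays put. E is accepting.
With 5 states:
       p  q 
>  A   A  B 
   B   B  C 
   C   C  D 
   D   D  E 
 * E   E  A 
(> = start, * = accepting)

start=A; accept=E; A-p->A; A-q->B; B-p->B; B-q->C; C-p->C; C-q->D; D-p->D; D-q->E; E-p->E; E-q->A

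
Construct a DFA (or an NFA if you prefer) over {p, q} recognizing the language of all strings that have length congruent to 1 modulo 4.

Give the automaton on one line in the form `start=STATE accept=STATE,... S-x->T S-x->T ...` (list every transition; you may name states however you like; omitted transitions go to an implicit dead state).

start=A accept=B A-p->B A-q->B B-p->C B-q->C C-p->D C-q->D D-p->A D-q->A

Only the length mod 4 matters, so use a 4-cycle: from any state, every input symbol moves to the next state, wrapping D back to A. Mark B accepting.
With 4 states:
       p  q 
>  A   B  B 
 * B   C  C 
   C   D  D 
   D   A  A 
(> = start, * = accepting)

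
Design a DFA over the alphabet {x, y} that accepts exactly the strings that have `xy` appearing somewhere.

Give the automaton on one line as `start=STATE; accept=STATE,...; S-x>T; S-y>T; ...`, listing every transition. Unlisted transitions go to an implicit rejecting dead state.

States S0..S1 record the length of the longest prefix of `xy` that matches the current input suffix. Reaching S2 means `xy` has been seen, and we stay there forever. Accept from S2.
A 3-state machine:
        x   y  
>  S0   S1  S0 
   S1   S1  S2 
 * S2   S2  S2 
(> = start, * = accepting)

start=S0; accept=S2; S0-x>S1; S0-y>S0; S1-x>S1; S1-y>S2; S2-x>S2; S2-y>S2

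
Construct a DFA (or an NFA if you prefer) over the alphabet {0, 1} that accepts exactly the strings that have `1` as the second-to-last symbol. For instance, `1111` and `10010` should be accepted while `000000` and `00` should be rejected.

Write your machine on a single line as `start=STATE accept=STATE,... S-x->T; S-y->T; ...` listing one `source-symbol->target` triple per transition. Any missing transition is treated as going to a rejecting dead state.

A DFA must remember the last 2 symbols (since which symbol is second-to-last isn't known until the input ends). Use one state per possible window of the last ≤2 symbols; accept from those whose window starts with `1`.
        0   1  
>  q0   q1  q2 
   q1   q3  q4 
   q2   q5  q6 
   q3   q3  q4 
   q4   q5  q6 
 * q5   q3  q4 
 * q6   q5  q6 
(> = start, * = accepting)

start=q0; accept=q5,q6; q0-0->q1; q0-1->q2; q1-0->q3; q1-1->q4; q2-0->q5; q2-1->q6; q3-0->q3; q3-1->q4; q4-0->q5; q4-1->q6; q5-0->q3; q5-1->q4; q6-0->q5; q6-1->q6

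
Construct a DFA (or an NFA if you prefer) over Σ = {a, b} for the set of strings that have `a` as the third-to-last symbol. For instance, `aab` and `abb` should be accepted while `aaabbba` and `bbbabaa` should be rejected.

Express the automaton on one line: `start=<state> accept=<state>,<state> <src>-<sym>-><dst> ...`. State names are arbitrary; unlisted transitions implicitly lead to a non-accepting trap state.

A DFA must remember the last 3 symbols (since which symbol is third-to-last isn't known until the input ends). Use one state per possible window of the last ≤3 symbols; accept from those whose window starts with `a`.
A 15-state machine:
          a    b  
>  q0     q1   q2 
   q1     q3   q4 
   q2     q5   q6 
   q3     q7   q8 
   q4     q9  q10 
   q5    q11  q12 
   q6    q13  q14 
 * q7     q7   q8 
 * q8     q9  q10 
 * q9    q11  q12 
 * q10   q13  q14 
   q11    q7   q8 
   q12    q9  q10 
   q13   q11  q12 
   q14   q13  q14 
(> = start, * = accepting)

start=q0 accept=q7,q8,q9,q10 q0-a->q1 q0-b->q2 q1-a->q3 q1-b->q4 q2-a->q5 q2-b->q6 q3-a->q7 q3-b->q8 q4-a->q9 q4-b->q10 q5-a->q11 q5-b->q12 q6-a->q13 q6-b->q14 q7-a->q7 q7-b->q8 q8-a->q9 q8-b->q10 q9-a->q11 q9-b->q12 q10-a->q13 q10-b->q14 q11-a->q7 q11-b->q8 q12-a->q9 q12-b->q10 q13-a->q11 q13-b->q12 q14-a->q13 q14-b->q14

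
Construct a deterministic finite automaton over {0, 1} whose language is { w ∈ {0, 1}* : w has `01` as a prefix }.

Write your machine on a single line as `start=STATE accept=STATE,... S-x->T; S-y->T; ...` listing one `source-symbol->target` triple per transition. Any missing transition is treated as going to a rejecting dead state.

start=q0; accept=q2; q0-0->q1; q0-1->q3; q1-0->q3; q1-1->q2; q2-0->q2; q2-1->q2; q3-0->q3; q3-1->q3

Check the first 2 symbols one by one: q0 through q1 record how many have matched `01` so far; any wrong symbol goes to the dead state q3. After all 2 match we enter the accepting sink q2.
With 4 states:
        0   1  
>  q0   q1  q3 
   q1   q3  q2 
 * q2   q2  q2 
   q3   q3  q3 
(> = start, * = accepting)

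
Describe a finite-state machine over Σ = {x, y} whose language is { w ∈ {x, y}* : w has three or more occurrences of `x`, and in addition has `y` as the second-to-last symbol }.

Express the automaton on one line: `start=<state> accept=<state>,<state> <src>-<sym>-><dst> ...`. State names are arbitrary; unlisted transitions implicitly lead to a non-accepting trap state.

start=S0 accept=S6,S7 S0-x->S1 S0-y->S0 S1-x->S2 S1-y->S1 S2-x->S3 S2-y->S4 S3-x->S3 S3-y->S5 S4-x->S6 S4-y->S4 S5-x->S6 S5-y->S7 S6-x->S3 S6-y->S5 S7-x->S6 S7-y->S7

Handle the two conditions separately and then intersect. The first has 5 states tracking the count of `x`s, saturating at 4; the second has 7 states tracking the last 2 symbols read. A product state is a pair (one from each), accepting exactly when both do. Minimizing collapses redundant product states.
        x   y  
>  S0   S1  S0 
   S1   S2  S1 
   S2   S3  S4 
   S3   S3  S5 
   S4   S6  S4 
   S5   S6  S7 
 * S6   S3  S5 
 * S7   S6  S7 
(> = start, * = accepting)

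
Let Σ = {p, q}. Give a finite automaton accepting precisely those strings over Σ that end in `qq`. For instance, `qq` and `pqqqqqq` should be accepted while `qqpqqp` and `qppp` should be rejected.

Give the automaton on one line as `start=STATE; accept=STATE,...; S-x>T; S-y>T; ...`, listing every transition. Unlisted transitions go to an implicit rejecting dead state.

start=s0; accept=s2; s0-p>s0; s0-q>s1; s1-p>s0; s1-q>s2; s2-p>s0; s2-q>s2

Let each state record the length of the longest suffix of the input read so far that is also a prefix of `qq`. s1 means the last symbol is `q`; s2 means the last 2 symbols are `qq`. Accept only at s2, where the string currently ends in `qq`.
With 3 states:
        p   q  
>  s0   s0  s1 
   s1   s0  s2 
 * s2   s0  s2 
(> = start, * = accepting)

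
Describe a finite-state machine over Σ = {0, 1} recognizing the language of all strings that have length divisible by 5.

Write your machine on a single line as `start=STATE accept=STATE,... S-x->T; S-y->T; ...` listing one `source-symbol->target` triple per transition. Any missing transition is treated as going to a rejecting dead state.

Count input length modulo 5: every symbol advances one step around the cycle S0 → S1 → S2 → S3 → S4 → S0. Accept at S0.
5 states suffice.
        0   1  
>* S0   S1  S1 
   S1   S2  S2 
   S2   S3  S3 
   S3   S4  S4 
   S4   S0  S0 
(> = start, * = accepting)

start=S0; accept=S0; S0-0->S1; S0-1->S1; S1-0->S2; S1-1->S2; S2-0->S3; S2-1->S3; S3-0->S4; S3-1->S4; S4-0->S0; S4-1->S0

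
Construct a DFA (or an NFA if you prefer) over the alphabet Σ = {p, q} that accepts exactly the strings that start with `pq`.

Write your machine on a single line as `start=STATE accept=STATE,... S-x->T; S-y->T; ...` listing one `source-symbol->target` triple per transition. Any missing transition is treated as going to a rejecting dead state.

start=A; accept=C; A-p->B; A-q->D; B-p->D; B-q->C; C-p->C; C-q->C; D-p->D; D-q->D

Check the first 2 symbols one by one: A through B record how many have matched `pq` so far; any wrong symbol goes to the dead state D. After all 2 match we enter the accepting sink C.
4 states suffice.
       p  q 
>  A   B  D 
   B   D  C 
 * C   C  C 
   D   D  D 
(> = start, * = accepting)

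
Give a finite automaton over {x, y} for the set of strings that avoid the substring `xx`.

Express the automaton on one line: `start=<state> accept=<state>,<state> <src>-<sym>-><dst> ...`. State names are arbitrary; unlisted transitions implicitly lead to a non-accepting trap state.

Track partial matches of the forbidden pattern `xx`. State s2 is a dead state reached once `xx` has occurred; every other state accepts. s0 means no part of `xx` is currently matched.
A 3-state machine:
        x   y  
>* s0   s1  s0 
 * s1   s2  s0 
   s2   s2  s2 
(> = start, * = accepting)

start=s0 accept=s0,s1 s0-x->s1 s0-y->s0 s1-x->s2 s1-y->s0 s2-x->s2 s2-y->s2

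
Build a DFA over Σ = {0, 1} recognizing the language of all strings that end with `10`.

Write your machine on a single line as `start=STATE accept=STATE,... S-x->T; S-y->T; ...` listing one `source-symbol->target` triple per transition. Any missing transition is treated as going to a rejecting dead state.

Remember how much of `10` the current input suffix matches. State q0 means no match yet; q1 means the last symbol is `1`; q2 means the last 2 symbols are `10`. Only q2 accepts. On a mismatch, fall back to the longest proper suffix that is still a prefix of `10`.
        0   1  
>  q0   q0  q1 
   q1   q2  q1 
 * q2   q0  q1 
(> = start, * = accepting)

start=q0; accept=q2; q0-0->q0; q0-1->q1; q1-0->q2; q1-1->q1; q2-0->q0; q2-1->q1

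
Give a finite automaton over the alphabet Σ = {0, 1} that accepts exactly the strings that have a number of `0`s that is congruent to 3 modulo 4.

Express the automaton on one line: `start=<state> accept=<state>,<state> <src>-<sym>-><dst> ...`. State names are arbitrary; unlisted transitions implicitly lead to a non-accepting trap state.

The only thing that matters is how many `0`s have appeared, reduced mod 4. Use one state per residue: s0 for 0, …, s3 for 3. Reading `0` moves to the next residue; anything else stays put. s3 is accepting.
4 states suffice.
        0   1  
>  s0   s1  s0 
   s1   s2  s1 
   s2   s3  s2 
 * s3   s0  s3 
(> = start, * = accepting)

start=s0 accept=s3 s0-0->s1 s0-1->s0 s1-0->s2 s1-1->s1 s2-0->s3 s2-1->s2 s3-0->s0 s3-1->s3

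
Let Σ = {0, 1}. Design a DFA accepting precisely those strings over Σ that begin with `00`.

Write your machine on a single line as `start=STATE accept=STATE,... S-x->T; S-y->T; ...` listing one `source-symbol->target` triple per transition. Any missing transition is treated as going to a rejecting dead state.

start=s0; accept=s2; s0-0->s1; s0-1->s3; s1-0->s2; s1-1->s3; s2-0->s2; s2-1->s2; s3-0->s3; s3-1->s3

Check the first 2 symbols one by one: s0 through s1 record how many have matched `00` so far; any wrong symbol goes to the dead state s3. After all 2 match we enter the accepting sink s2.
With 4 states:
        0   1  
>  s0   s1  s3 
   s1   s2  s3 
 * s2   s2  s2 
   s3   s3  s3 
(> = start, * = accepting)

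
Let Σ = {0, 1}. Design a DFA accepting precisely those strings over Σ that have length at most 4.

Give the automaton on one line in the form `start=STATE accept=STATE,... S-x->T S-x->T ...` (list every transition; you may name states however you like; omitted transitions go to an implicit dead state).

We only need to distinguish lengths 0, 1, …, 4, and '>4'. Chain S0 → S1 → S2 → S3 → S4 → S5 on every symbol, with S5 looping. Accepting states: {S0, S1, S2, S3, S4}.
A 6-state machine:
        0   1  
>* S0   S1  S1 
 * S1   S2  S2 
 * S2   S3  S3 
 * S3   S4  S4 
 * S4   S5  S5 
   S5   S5  S5 
(> = start, * = accepting)

start=S0 accept=S0,S1,S2,S3,S4 S0-0->S1 S0-1->S1 S1-0->S2 S1-1->S2 S2-0->S3 S2-1->S3 S3-0->S4 S3-1->S4 S4-0->S5 S4-1->S5 S5-0->S5 S5-1->S5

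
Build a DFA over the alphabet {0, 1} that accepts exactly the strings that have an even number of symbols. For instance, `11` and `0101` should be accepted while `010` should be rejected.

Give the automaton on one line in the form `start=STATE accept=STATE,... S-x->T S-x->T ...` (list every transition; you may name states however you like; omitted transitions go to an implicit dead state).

Count input length modulo 2: every symbol advances one step around the cycle q0 → q1 → q0. Accept at q0.
        0   1  
>* q0   q1  q1 
   q1   q0  q0 
(> = start, * = accepting)

start=q0 accept=q0 q0-0->q1 q0-1->q1 q1-0->q0 q1-1->q0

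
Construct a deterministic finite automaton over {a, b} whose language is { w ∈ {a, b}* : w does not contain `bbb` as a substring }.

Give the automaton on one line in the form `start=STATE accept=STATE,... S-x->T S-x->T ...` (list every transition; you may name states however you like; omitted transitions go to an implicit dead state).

This is the complement of 'contains `bbb`'. Use the same substring-matching states — S0 through S3 holding how much of `bbb` has just been matched — but flip the accepting set: everything except the trap S3 accepts.
A 4-state machine:
        a   b  
>* S0   S0  S1 
 * S1   S0  S2 
 * S2   S0  S3 
   S3   S3  S3 
(> = start, * = accepting)

start=S0 accept=S0,S1,S2 S0-a->S0 S0-b->S1 S1-a->S0 S1-b->S2 S2-a->S0 S2-b->S3 S3-a->S3 S3-b->S3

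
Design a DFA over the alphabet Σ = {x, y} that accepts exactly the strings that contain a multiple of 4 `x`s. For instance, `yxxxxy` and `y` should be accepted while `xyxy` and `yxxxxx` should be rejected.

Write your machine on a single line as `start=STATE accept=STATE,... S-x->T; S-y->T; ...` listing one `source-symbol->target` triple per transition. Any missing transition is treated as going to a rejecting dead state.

The only thing that matters is how many `x`s have appeared, reduced mod 4. Use one state per residue: s0 for 0, …, s3 for 3. Reading `x` moves to the next residue; anything else stays put. s0 is accepting.
        x   y  
>* s0   s1  s0 
   s1   s2  s1 
   s2   s3  s2 
   s3   s0  s3 
(> = start, * = accepting)

start=s0; accept=s0; s0-x->s1; s0-y->s0; s1-x->s2; s1-y->s1; s2-x->s3; s2-y->s2; s3-x->s0; s3-y->s3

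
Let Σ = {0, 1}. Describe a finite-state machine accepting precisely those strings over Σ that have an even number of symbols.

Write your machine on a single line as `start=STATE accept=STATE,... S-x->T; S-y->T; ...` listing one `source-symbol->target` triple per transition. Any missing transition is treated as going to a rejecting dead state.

start=A; accept=A; A-0->B; A-1->B; B-0->A; B-1->A

Only the length mod 2 matters, so use a 2-cycle: from any state, every input symbol moves to the next state, wrapping B back to A. Mark A accepting.
With 2 states:
       0  1 
>* A   B  B 
   B   A  A 
(> = start, * = accepting)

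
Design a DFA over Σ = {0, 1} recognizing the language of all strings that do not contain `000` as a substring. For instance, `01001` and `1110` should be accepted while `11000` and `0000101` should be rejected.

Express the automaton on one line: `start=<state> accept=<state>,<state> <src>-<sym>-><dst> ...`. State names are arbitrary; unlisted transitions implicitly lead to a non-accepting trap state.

start=q0 accept=q0,q1,q2 q0-0->q1 q0-1->q0 q1-0->q2 q1-1->q0 q2-0->q3 q2-1->q0 q3-0->q3 q3-1->q3

This is the complement of 'contains `000`'. Use the same substring-matching states — q0 through q3 holding how much of `000` has just been matched — but flip the accepting set: everything except the trap q3 accepts.
4 states suffice.
        0   1  
>* q0   q1  q0 
 * q1   q2  q0 
 * q2   q3  q0 
   q3   q3  q3 
(> = start, * = accepting)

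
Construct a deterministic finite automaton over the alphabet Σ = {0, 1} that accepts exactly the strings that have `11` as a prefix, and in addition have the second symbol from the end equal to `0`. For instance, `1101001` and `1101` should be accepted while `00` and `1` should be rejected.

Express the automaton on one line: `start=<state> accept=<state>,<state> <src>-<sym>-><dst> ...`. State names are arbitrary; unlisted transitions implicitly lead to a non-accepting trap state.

Build one automaton per condition and run them in lockstep. One (4 states) tracks whether the input so far still matches the prefix `11`; the other (7 states) tracks the last 2 symbols read. Each combined state is a pair, one component from each; accept when both components accept. Minimizing collapses redundant product states.
A 7-state machine:
        0   1  
>  q0   q1  q2 
   q1   q1  q1 
   q2   q1  q3 
   q3   q4  q3 
   q4   q5  q6 
 * q5   q5  q6 
 * q6   q4  q3 
(> = start, * = accepting)

start=q0 accept=q5,q6 q0-0->q1 q0-1->q2 q1-0->q1 q1-1->q1 q2-0->q1 q2-1->q3 q3-0->q4 q3-1->q3 q4-0->q5 q4-1->q6 q5-0->q5 q5-1->q6 q6-0->q4 q6-1->q3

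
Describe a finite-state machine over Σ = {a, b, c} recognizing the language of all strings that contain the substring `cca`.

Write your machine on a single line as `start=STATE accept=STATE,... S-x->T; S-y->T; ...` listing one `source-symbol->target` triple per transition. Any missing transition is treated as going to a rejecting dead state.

States q0..q2 record the length of the longest prefix of `cca` that matches the current input suffix. Reaching q3 means `cca` has been seen, and we stay there forever. Accept from q3.
4 states suffice.
        a   b   c  
>  q0   q0  q0  q1 
   q1   q0  q0  q2 
   q2   q3  q0  q2 
 * q3   q3  q3  q3 
(> = start, * = accepting)

start=q0; accept=q3; q0-a->q0; q0-b->q0; q0-c->q1; q1-a->q0; q1-b->q0; q1-c->q2; q2-a->q3; q2-b->q0; q2-c->q2; q3-a->q3; q3-b->q3; q3-c->q3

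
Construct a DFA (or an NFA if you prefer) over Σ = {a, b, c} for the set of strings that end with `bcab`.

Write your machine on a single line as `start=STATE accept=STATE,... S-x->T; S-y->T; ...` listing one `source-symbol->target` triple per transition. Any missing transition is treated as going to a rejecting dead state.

Let each state record the length of the longest suffix of the input read so far that is also a prefix of `bcab`. s1 means the last symbol is `b`; s2 means the last 2 symbols are `bc`; s3 means the last 3 symbols are `bca`; s4 means the last 4 symbols are `bcab`. Accept only at s4, where the string currently ends in `bcab`.
5 states suffice.
        a   b   c  
>  s0   s0  s1  s0 
   s1   s0  s1  s2 
   s2   s3  s1  s0 
   s3   s0  s4  s0 
 * s4   s0  s1  s2 
(> = start, * = accepting)

start=s0; accept=s4; s0-a->s0; s0-b->s1; s0-c->s0; s1-a->s0; s1-b->s1; s1-c->s2; s2-a->s3; s2-b->s1; s2-c->s0; s3-a->s0; s3-b->s4; s3-c->s0; s4-a->s0; s4-b->s1; s4-c->s2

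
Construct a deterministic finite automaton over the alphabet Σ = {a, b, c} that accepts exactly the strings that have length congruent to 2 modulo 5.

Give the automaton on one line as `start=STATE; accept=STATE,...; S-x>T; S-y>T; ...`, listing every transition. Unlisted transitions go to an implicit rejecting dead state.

start=S0; accept=S2; S0-a>S1; S0-b>S1; S0-c>S1; S1-a>S2; S1-b>S2; S1-c>S2; S2-a>S3; S2-b>S3; S2-c>S3; S3-a>S4; S3-b>S4; S3-c>S4; S4-a>S0; S4-b>S0; S4-c>S0

Only the length mod 5 matters, so use a 5-cycle: from any state, every input symbol moves to the next state, wrapping S4 back to S0. Mark S2 accepting.
        a   b   c  
>  S0   S1  S1  S1 
   S1   S2  S2  S2 
 * S2   S3  S3  S3 
   S3   S4  S4  S4 
   S4   S0  S0  S0 
(> = start, * = accepting)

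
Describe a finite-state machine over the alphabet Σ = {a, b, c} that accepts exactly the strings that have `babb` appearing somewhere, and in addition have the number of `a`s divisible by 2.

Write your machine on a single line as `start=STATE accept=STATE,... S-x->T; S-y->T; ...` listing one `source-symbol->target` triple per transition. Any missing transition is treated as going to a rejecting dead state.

Run two small machines in parallel and take their product. The first has 5 states tracking whether and how much of `babb` has been seen; the second has 2 states tracking the count of `a`s modulo 2. A product state is a pair (one from each), accepting exactly when both do.
        a   b   c  
>  S0   S1  S2  S0 
   S1   S0  S3  S1 
   S2   S4  S2  S0 
   S3   S5  S3  S1 
   S4   S0  S6  S1 
   S5   S1  S7  S0 
   S6   S5  S8  S1 
   S7   S4  S9  S0 
   S8   S9  S8  S8 
 * S9   S8  S9  S9 
(> = start, * = accepting)

start=S0; accept=S9; S0-a->S1; S0-b->S2; S0-c->S0; S1-a->S0; S1-b->S3; S1-c->S1; S2-a->S4; S2-b->S2; S2-c->S0; S3-a->S5; S3-b->S3; S3-c->S1; S4-a->S0; S4-b->S6; S4-c->S1; S5-a->S1; S5-b->S7; S5-c->S0; S6-a->S5; S6-b->S8; S6-c->S1; S7-a->S4; S7-b->S9; S7-c->S0; S8-a->S9; S8-b->S8; S8-c->S8; S9-a->S8; S9-b->S9; S9-c->S9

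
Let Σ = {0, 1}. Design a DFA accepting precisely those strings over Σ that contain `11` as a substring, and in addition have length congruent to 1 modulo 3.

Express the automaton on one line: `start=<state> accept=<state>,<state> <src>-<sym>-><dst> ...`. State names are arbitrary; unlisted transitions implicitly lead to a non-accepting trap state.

start=A accept=I A-0->B A-1->C B-0->D B-1->E C-0->D C-1->F D-0->A D-1->G E-0->A E-1->H F-0->H F-1->H G-0->B G-1->I H-0->I H-1->I I-0->F I-1->F

Run two small machines in parallel and take their product. One (3 states) tracks whether and how much of `11` has been seen; the other (3 states) tracks the input length modulo 3. Each combined state is a pair, one component from each; accept when both components accept.
       0  1 
>  A   B  C 
   B   D  E 
   C   D  F 
   D   A  G 
   E   A  H 
   F   H  H 
   G   B  I 
   H   I  I 
 * I   F  F 
(> = start, * = accepting)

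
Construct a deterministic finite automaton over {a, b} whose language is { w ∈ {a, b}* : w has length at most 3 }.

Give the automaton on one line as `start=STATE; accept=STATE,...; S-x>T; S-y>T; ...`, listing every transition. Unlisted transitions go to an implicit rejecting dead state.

Count input length up to 4: every symbol moves from q0 toward q4, which means 'more than 3' and absorbs. Accept from {q0, q1, q2, q3}.
        a   b  
>* q0   q1  q1 
 * q1   q2  q2 
 * q2   q3  q3 
 * q3   q4  q4 
   q4   q4  q4 
(> = start, * = accepting)

start=q0; accept=q0,q1,q2,q3; q0-a>q1; q0-b>q1; q1-a>q2; q1-b>q2; q2-a>q3; q2-b>q3; q3-a>q4; q3-b>q4; q4-a>q4; q4-b>q4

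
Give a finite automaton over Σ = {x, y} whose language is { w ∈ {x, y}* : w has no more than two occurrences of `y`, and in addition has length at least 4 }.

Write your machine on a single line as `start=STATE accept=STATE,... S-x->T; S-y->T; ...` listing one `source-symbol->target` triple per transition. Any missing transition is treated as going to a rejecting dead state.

start=q0; accept=q10,q11,q12; q0-x->q1; q0-y->q2; q1-x->q3; q1-y->q4; q2-x->q4; q2-y->q5; q3-x->q6; q3-y->q7; q4-x->q7; q4-y->q8; q5-x->q8; q5-y->q9; q6-x->q10; q6-y->q11; q7-x->q11; q7-y->q12; q8-x->q12; q8-y->q9; q9-x->q9; q9-y->q9; q10-x->q10; q10-y->q11; q11-x->q11; q11-y->q12; q12-x->q12; q12-y->q9

Run two small machines in parallel and take their product. The first has 4 states tracking the count of `y`s, saturating at 3; the second has 6 states tracking the input length, saturating at 5. A product state is a pair (one from each), accepting exactly when both do. Minimizing collapses redundant product states.
With 13 states:
          x    y  
>  q0     q1   q2 
   q1     q3   q4 
   q2     q4   q5 
   q3     q6   q7 
   q4     q7   q8 
   q5     q8   q9 
   q6    q10  q11 
   q7    q11  q12 
   q8    q12   q9 
   q9     q9   q9 
 * q10   q10  q11 
 * q11   q11  q12 
 * q12   q12   q9 
(> = start, * = accepting)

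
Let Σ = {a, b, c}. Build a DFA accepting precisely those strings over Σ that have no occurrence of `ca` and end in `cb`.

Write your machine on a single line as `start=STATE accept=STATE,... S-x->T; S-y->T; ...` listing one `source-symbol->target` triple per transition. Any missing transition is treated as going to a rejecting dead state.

Run two small machines in parallel and take their product. One (3 states) tracks partial matches of the forbidden pattern `ca`; the other (3 states) tracks how much of the suffix `cb` has currently been matched. Each combined state is a pair, one component from each; accept when both components accept. Minimizing collapses redundant product states.
A 4-state machine:
        a   b   c  
>  s0   s0  s0  s1 
   s1   s2  s3  s1 
   s2   s2  s2  s2 
 * s3   s0  s0  s1 
(> = start, * = accepting)

start=s0; accept=s3; s0-a->s0; s0-b->s0; s0-c->s1; s1-a->s2; s1-b->s3; s1-c->s1; s2-a->s2; s2-b->s2; s2-c->s2; s3-a->s0; s3-b->s0; s3-c->s1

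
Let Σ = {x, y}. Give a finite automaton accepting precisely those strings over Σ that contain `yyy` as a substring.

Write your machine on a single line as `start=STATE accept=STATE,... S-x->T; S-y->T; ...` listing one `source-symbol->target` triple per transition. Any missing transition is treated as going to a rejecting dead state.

Track how much of `yyy` has been matched so far: state q0 is no progress, q3 is the absorbing accept state reached once `yyy` has occurred. Intermediate states record partial matches; on a mismatch, fall back to the longest reusable overlap.
4 states suffice.
        x   y  
>  q0   q0  q1 
   q1   q0  q2 
   q2   q0  q3 
 * q3   q3  q3 
(> = start, * = accepting)

start=q0; accept=q3; q0-x->q0; q0-y->q1; q1-x->q0; q1-y->q2; q2-x->q0; q2-y->q3; q3-x->q3; q3-y->q3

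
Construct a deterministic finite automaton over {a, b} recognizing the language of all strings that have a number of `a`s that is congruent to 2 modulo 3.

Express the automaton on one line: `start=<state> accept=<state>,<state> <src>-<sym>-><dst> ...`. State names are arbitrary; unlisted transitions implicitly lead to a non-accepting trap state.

start=q0 accept=q2 q0-a->q1 q0-b->q0 q1-a->q2 q1-b->q1 q2-a->q0 q2-b->q2

Keep the running count of `a`s modulo 3: each `a` advances along the cycle q0 → q1 → q2 → q0 while other symbols loop. Accept at q2.
        a   b  
>  q0   q1  q0 
   q1   q2  q1 
 * q2   q0  q2 
(> = start, * = accepting)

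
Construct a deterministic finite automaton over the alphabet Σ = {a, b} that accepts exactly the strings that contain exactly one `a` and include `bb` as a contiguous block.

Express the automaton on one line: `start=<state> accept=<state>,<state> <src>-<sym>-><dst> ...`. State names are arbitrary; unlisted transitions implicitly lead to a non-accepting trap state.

Run two small machines in parallel and take their product. One (3 states) tracks the count of `a`s, saturating at 2; the other (3 states) tracks whether and how much of `bb` has been seen. Each combined state is a pair, one component from each; accept when both components accept.
A 9-state machine:
        a   b  
>  q0   q1  q2 
   q1   q3  q4 
   q2   q1  q5 
   q3   q3  q6 
   q4   q3  q7 
   q5   q7  q5 
   q6   q3  q8 
 * q7   q8  q7 
   q8   q8  q8 
(> = start, * = accepting)

start=q0 accept=q7 q0-a->q1 q0-b->q2 q1-a->q3 q1-b->q4 q2-a->q1 q2-b->q5 q3-a->q3 q3-b->q6 q4-a->q3 q4-b->q7 q5-a->q7 q5-b->q5 q6-a->q3 q6-b->q8 q7-a->q8 q7-b->q7 q8-a->q8 q8-b->q8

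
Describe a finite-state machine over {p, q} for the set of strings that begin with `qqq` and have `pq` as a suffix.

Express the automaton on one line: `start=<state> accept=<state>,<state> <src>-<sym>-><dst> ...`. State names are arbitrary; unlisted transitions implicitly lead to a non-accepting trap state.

start=S0 accept=S8 S0-p->S1 S0-q->S2 S1-p->S1 S1-q->S3 S2-p->S1 S2-q->S4 S3-p->S1 S3-q->S5 S4-p->S1 S4-q->S6 S5-p->S1 S5-q->S5 S6-p->S7 S6-q->S6 S7-p->S7 S7-q->S8 S8-p->S7 S8-q->S6

Build one automaton per condition and run them in lockstep. The first has 5 states tracking whether the input so far still matches the prefix `qqq`; the second has 3 states tracking how much of the suffix `pq` has currently been matched. A product state is a pair (one from each), accepting exactly when both do.
9 states suffice.
        p   q  
>  S0   S1  S2 
   S1   S1  S3 
   S2   S1  S4 
   S3   S1  S5 
   S4   S1  S6 
   S5   S1  S5 
   S6   S7  S6 
   S7   S7  S8 
 * S8   S7  S6 
(> = start, * = accepting)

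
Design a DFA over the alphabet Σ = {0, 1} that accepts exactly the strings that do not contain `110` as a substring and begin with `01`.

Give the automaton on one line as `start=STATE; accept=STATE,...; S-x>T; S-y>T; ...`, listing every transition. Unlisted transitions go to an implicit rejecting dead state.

Run two small machines in parallel and take their product. One (4 states) tracks partial matches of the forbidden pattern `110`; the other (4 states) tracks whether the input so far still matches the prefix `01`. Each combined state is a pair, one component from each; accept when both components accept. Equivalent product states are then merged.
        0   1  
>  q0   q1  q2 
   q1   q2  q3 
   q2   q2  q2 
 * q3   q4  q5 
 * q4   q4  q3 
 * q5   q2  q5 
(> = start, * = accepting)

start=q0; accept=q3,q4,q5; q0-0>q1; q0-1>q2; q1-0>q2; q1-1>q3; q2-0>q2; q2-1>q2; q3-0>q4; q3-1>q5; q4-0>q4; q4-1>q3; q5-0>q2; q5-1>q5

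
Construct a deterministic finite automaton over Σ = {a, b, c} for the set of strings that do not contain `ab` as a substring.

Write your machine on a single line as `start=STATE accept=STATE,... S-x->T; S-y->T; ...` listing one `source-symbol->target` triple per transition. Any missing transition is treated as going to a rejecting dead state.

Track partial matches of the forbidden pattern `ab`. State S2 is a dead state reached once `ab` has occurred; every other state accepts. S0 means no part of `ab` is currently matched.
3 states suffice.
        a   b   c  
>* S0   S1  S0  S0 
 * S1   S1  S2  S0 
   S2   S2  S2  S2 
(> = start, * = accepting)

start=S0; accept=S0,S1; S0-a->S1; S0-b->S0; S0-c->S0; S1-a->S1; S1-b->S2; S1-c->S0; S2-a->S2; S2-b->S2; S2-c->S2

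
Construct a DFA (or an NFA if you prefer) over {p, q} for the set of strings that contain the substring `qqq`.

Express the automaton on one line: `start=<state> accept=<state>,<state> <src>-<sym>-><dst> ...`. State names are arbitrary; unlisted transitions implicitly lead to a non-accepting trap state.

States A..C record the length of the longest prefix of `qqq` that matches the current input suffix. Reaching D means `qqq` has been seen, and we stay there forever. Accept from D.
4 states suffice.
       p  q 
>  A   A  B 
   B   A  C 
   C   A  D 
 * D   D  D 
(> = start, * = accepting)

start=A accept=D A-p->A A-q->B B-p->A B-q->C C-p->A C-q->D D-p->D D-q->D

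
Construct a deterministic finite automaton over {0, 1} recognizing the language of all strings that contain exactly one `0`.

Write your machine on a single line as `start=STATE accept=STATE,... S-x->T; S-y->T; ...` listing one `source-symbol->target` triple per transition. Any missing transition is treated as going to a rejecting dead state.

Count `0`s, saturating at 2: state A means no `0` yet, B means one `0` seen, C means more than one. Each `0` increments (capped at C); other symbols loop. Accept from {B}.
A 3-state machine:
       0  1 
>  A   B  A 
 * B   C  B 
   C   C  C 
(> = start, * = accepting)

start=A; accept=B; A-0->B; A-1->A; B-0->C; B-1->B; C-0->C; C-1->C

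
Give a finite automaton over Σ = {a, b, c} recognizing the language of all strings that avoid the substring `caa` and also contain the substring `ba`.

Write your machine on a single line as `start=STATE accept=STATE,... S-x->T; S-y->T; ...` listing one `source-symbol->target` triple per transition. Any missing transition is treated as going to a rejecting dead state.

Build one automaton per condition and run them in lockstep. One (4 states) tracks partial matches of the forbidden pattern `caa`; the other (3 states) tracks whether and how much of `ba` has been seen. Each combined state is a pair, one component from each; accept when both components accept. After merging equivalent states the machine shrinks.
With 8 states:
        a   b   c  
>  s0   s0  s1  s2 
   s1   s3  s1  s2 
   s2   s4  s1  s2 
 * s3   s3  s3  s5 
   s4   s6  s1  s2 
 * s5   s7  s3  s5 
   s6   s6  s6  s6 
 * s7   s6  s3  s5 
(> = start, * = accepting)

start=s0; accept=s3,s5,s7; s0-a->s0; s0-b->s1; s0-c->s2; s1-a->s3; s1-b->s1; s1-c->s2; s2-a->s4; s2-b->s1; s2-c->s2; s3-a->s3; s3-b->s3; s3-c->s5; s4-a->s6; s4-b->s1; s4-c->s2; s5-a->s7; s5-b->s3; s5-c->s5; s6-a->s6; s6-b->s6; s6-c->s6; s7-a->s6; s7-b->s3; s7-c->s5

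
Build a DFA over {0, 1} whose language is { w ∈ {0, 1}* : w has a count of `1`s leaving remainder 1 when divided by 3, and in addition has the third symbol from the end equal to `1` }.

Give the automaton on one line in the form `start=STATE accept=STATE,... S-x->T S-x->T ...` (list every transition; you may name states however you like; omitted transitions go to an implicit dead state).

Build one automaton per condition and run them in lockstep. One (3 states) tracks the count of `1`s modulo 3; the other (15 states) tracks the last 3 symbols read. Each combined state is a pair, one component from each; accept when both components accept. After merging equivalent states the machine shrinks.
With 14 states:
          0    1  
>  q0     q0   q1 
   q1     q2   q3 
   q2     q4   q3 
   q3     q5   q6 
 * q4     q7   q3 
   q5     q5   q8 
   q6     q9  q10 
   q7     q7   q3 
   q8     q9  q11 
   q9     q0  q12 
 * q10   q13   q3 
   q11   q13   q3 
 * q12    q2   q3 
 * q13    q4   q3 
(> = start, * = accepting)

start=q0 accept=q4,q10,q12,q13 q0-0->q0 q0-1->q1 q1-0->q2 q1-1->q3 q2-0->q4 q2-1->q3 q3-0->q5 q3-1->q6 q4-0->q7 q4-1->q3 q5-0->q5 q5-1->q8 q6-0->q9 q6-1->q10 q7-0->q7 q7-1->q3 q8-0->q9 q8-1->q11 q9-0->q0 q9-1->q12 q10-0->q13 q10-1->q3 q11-0->q13 q11-1->q3 q12-0->q2 q12-1->q3 q13-0->q4 q13-1->q3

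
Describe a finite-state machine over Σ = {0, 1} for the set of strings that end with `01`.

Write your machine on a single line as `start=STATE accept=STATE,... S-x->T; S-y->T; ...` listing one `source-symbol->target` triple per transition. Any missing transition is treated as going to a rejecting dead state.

Remember how much of `01` the current input suffix matches. State q0 means no match yet; q1 means the last symbol is `0`; q2 means the last 2 symbols are `01`. Only q2 accepts. On a mismatch, fall back to the longest proper suffix that is still a prefix of `01`.
3 states suffice.
        0   1  
>  q0   q1  q0 
   q1   q1  q2 
 * q2   q1  q0 
(> = start, * = accepting)

start=q0; accept=q2; q0-0->q1; q0-1->q0; q1-0->q1; q1-1->q2; q2-0->q1; q2-1->q0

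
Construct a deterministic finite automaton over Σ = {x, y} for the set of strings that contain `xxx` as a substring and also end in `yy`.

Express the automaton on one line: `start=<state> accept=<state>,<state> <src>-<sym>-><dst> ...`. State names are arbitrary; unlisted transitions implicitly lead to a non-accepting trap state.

Run two small machines in parallel and take their product. The first has 4 states tracking whether and how much of `xxx` has been seen; the second has 3 states tracking how much of the suffix `yy` has currently been matched. A product state is a pair (one from each), accepting exactly when both do.
8 states suffice.
        x   y  
>  q0   q1  q2 
   q1   q3  q2 
   q2   q1  q4 
   q3   q5  q2 
   q4   q1  q4 
   q5   q5  q6 
   q6   q5  q7 
 * q7   q5  q7 
(> = start, * = accepting)

start=q0 accept=q7 q0-x->q1 q0-y->q2 q1-x->q3 q1-y->q2 q2-x->q1 q2-y->q4 q3-x->q5 q3-y->q2 q4-x->q1 q4-y->q4 q5-x->q5 q5-y->q6 q6-x->q5 q6-y->q7 q7-x->q5 q7-y->q7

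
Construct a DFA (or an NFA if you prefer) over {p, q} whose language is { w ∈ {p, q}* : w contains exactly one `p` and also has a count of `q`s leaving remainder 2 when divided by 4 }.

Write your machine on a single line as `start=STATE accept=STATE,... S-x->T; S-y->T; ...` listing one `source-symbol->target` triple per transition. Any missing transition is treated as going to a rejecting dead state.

start=S0; accept=S7; S0-p->S1; S0-q->S2; S1-p->S3; S1-q->S4; S2-p->S4; S2-q->S5; S3-p->S3; S3-q->S6; S4-p->S6; S4-q->S7; S5-p->S7; S5-q->S8; S6-p->S6; S6-q->S9; S7-p->S9; S7-q->S10; S8-p->S10; S8-q->S0; S9-p->S9; S9-q->S11; S10-p->S11; S10-q->S1; S11-p->S11; S11-q->S3

Build one automaton per condition and run them in lockstep. One (3 states) tracks the count of `p`s, saturating at 2; the other (4 states) tracks the count of `q`s modulo 4. Each combined state is a pair, one component from each; accept when both components accept.
With 12 states:
          p    q  
>  S0     S1   S2 
   S1     S3   S4 
   S2     S4   S5 
   S3     S3   S6 
   S4     S6   S7 
   S5     S7   S8 
   S6     S6   S9 
 * S7     S9  S10 
   S8    S10   S0 
   S9     S9  S11 
   S10   S11   S1 
   S11   S11   S3 
(> = start, * = accepting)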